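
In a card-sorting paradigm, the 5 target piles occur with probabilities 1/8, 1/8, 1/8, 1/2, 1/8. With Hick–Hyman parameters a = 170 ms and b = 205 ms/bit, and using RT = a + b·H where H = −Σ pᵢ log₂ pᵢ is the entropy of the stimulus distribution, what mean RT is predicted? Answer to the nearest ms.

580 ms

H = −Σ pᵢ log₂ pᵢ = 0.125·3 + 0.125·3 + 0.125·3 + 0.5·1 + 0.125·3 = 2.000 bits.
RT = 170 + 205 × 2.000 = 580.00 ms.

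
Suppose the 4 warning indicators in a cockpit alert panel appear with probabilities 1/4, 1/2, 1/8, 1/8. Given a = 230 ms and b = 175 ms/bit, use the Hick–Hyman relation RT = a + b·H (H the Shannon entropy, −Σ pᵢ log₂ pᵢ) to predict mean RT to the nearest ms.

H = −Σ pᵢ log₂ pᵢ = 0.25·2 + 0.5·1 + 0.125·3 + 0.125·3 = 1.750 bits.
RT = 230 + 175 × 1.750 = 536.25 ms.

536 ms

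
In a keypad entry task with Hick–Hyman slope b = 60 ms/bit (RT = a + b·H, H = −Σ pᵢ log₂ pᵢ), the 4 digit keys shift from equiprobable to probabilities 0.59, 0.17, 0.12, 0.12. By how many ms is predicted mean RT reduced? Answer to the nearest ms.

Equiprobable entropy H₀ = log₂ 4 = 2.0000 bits.
Skewed entropy H = −Σ pᵢ log₂ pᵢ = 1.6178 bits.
ΔRT = b·(H₀ − H) = 60 × 0.3822 = 22.93 ms.

23 ms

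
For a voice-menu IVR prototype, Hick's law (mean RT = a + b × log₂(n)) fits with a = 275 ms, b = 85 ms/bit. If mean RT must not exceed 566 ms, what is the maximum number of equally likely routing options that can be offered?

Set 275 + 85·log₂ n ≤ 566 → log₂ n ≤ (566 − 275)/85 = 3.4235.
So n ≤ 2^3.4235 = 10.730; the largest integer n is 10.

10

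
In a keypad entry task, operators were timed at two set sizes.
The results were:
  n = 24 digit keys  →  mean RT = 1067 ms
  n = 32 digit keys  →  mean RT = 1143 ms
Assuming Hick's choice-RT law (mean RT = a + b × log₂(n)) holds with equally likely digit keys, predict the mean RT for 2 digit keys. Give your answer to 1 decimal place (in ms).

410.5 ms

RT is linear in log₂ n, so two points fix the line:
  b = (1143 − 1067) / (log₂ 32 − log₂ 24) = 76 / (5 − 4.5850) = 183.116 ms/bit
  a = 1067 − 183.116 × 4.5850 = 227.420 ms
Then RT(2) = 227.420 + 183.116 × log₂ 2 = 227.420 + 183.116 × 1 ≈ 410.536 ms.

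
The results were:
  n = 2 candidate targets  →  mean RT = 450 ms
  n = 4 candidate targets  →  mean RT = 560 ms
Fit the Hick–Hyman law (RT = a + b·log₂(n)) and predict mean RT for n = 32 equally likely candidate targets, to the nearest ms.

Fit slope and intercept:
  b = (560 − 450) / (log₂ 4 − log₂ 2) = 110 / (2 − 1) = 110 ms/bit
  a = 450 − 110 × 1 = 340 ms
Then RT(32) = 340 + 110 × log₂ 32 = 340 + 110 × 5 ≈ 890.000 ms.

890 ms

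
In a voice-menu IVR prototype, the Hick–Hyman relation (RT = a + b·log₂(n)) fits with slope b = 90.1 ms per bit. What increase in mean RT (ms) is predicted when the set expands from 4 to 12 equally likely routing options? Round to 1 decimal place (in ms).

142.8 ms

The intercept a cancels: ΔRT = b·(log₂ n₂ − log₂ n₁) = b·log₂(n₂/n₁).
log₂(12) − log₂(4) = 3.5850 − 2 = 1.5850.
ΔRT = 90.1 × 1.5850 = 142.805 ms.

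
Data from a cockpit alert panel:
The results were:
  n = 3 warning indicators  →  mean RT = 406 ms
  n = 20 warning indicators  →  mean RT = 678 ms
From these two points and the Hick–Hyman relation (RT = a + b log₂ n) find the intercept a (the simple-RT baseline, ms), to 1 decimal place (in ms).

248.5 ms

Slope: b = (678 − 406) / (log₂ 20 − log₂ 3) = 272/2.7370 = 99.380 ms/bit.
a = RT₁ − b·log₂ n₁ = 406 − 99.380 × 1.5850 = 248.486 ms.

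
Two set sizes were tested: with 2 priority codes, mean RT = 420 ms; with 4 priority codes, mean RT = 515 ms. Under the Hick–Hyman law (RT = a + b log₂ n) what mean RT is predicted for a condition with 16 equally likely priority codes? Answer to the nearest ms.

705 ms

With log₂ n on the abscissa the relation is linear; from the two conditions:
  b = (515 − 420) / (log₂ 4 − log₂ 2) = 95 / (2 − 1) = 95 ms/bit
  a = 420 − 95 × 1 = 325 ms
Then RT(16) = 325 + 95 × log₂ 16 = 325 + 95 × 4 ≈ 705.000 ms.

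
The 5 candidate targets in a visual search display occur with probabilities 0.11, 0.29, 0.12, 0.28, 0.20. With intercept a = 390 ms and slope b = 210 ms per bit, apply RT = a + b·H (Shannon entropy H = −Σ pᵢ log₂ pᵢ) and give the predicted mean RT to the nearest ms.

Entropy contributions −pᵢ log₂ pᵢ: 0.3503, 0.5179, 0.3671, 0.5142, 0.4644; sum H = 2.2139 bits.
RT = a + bH = 390 + 210·2.2139 = 854.91 ms.

855 ms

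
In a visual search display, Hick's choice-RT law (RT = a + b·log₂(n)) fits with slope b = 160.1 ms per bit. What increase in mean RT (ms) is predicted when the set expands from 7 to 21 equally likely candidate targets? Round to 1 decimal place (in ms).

Only the slope matters, since a is common to both: ΔRT = b·log₂(n₂/n₁).
log₂(21) − log₂(7) = 4.3923 − 2.8074 = 1.5850.
ΔRT = 160.1 × 1.5850 = 253.752 ms.

253.8 ms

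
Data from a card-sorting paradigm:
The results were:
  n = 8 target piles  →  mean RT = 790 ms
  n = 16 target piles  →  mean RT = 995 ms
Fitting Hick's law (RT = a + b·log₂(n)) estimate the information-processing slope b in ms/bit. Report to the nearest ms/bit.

The slope on a log₂ axis is (995 − 790) / (4 − 3) = 205 ms/bit.

205 ms/bit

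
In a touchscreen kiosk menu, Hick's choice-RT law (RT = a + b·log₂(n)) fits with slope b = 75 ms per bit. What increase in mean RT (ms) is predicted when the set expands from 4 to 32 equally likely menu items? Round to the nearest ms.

ΔRT = (a + b log₂ n₂) − (a + b log₂ n₁) = b·(log₂ n₂ − log₂ n₁).
log₂(32) − log₂(4) = log₂(32/4) = log₂(8) = 3.
ΔRT = 75 × 3.0000 = 225.000 ms.

225 ms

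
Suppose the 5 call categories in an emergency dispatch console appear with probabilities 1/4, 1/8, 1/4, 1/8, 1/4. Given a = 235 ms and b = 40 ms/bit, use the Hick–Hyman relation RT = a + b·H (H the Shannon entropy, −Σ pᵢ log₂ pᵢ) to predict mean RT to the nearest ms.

H = −Σ pᵢ log₂ pᵢ = 0.25·2 + 0.125·3 + 0.25·2 + 0.125·3 + 0.25·2 = 2.250 bits.
RT = 235 + 40 × 2.250 = 325.00 ms.

325 ms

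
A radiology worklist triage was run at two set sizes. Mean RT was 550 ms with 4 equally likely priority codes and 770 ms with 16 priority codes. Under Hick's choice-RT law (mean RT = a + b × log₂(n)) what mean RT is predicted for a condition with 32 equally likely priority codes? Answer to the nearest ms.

Solve the two-equation system in a and b:
  b = (770 − 550) / (log₂ 16 − log₂ 4) = 220 / (4 − 2) = 110 ms/bit
  a = 550 − 110 × 2 = 330 ms
Then RT(32) = 330 + 110 × log₂ 32 = 330 + 110 × 5 ≈ 880.000 ms.

880 ms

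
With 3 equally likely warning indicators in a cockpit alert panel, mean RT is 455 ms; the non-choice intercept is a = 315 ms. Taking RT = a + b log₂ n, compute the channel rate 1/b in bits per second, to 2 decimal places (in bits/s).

b = (455 − 315)/log₂ 3 = 140/1.5850 = 88.330 ms per bit = 0.08833 s/bit; the reciprocal is 11.321 bits/s.

11.32 bits/s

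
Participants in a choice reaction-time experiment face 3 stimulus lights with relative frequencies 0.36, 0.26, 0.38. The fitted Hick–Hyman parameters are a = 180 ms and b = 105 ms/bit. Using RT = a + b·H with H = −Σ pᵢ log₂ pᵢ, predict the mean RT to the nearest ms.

H = 0.36·log₂(1/0.36) + 0.26·log₂(1/0.26) + 0.38·log₂(1/0.38) = 1.5664 bits.
RT = 180 + 105 × 1.5664 = 344.47 ms.

344 ms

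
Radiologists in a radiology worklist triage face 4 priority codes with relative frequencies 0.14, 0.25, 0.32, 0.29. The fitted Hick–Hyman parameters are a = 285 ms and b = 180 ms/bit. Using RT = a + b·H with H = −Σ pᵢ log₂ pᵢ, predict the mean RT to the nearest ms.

634 ms

Entropy contributions −pᵢ log₂ pᵢ: 0.3971, 0.5000, 0.5260, 0.5179; sum H = 1.9410 bits.
RT = a + bH = 285 + 180·1.9410 = 634.39 ms.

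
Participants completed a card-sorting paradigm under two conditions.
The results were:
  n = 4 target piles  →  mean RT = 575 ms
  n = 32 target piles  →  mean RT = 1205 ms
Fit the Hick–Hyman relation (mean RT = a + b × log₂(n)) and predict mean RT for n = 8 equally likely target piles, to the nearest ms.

785 ms

Fit slope and intercept:
  b = (1205 − 575) / (log₂ 32 − log₂ 4) = 630 / (5 − 2) = 210 ms/bit
  a = 575 − 210 × 2 = 155 ms
Then RT(8) = 155 + 210 × log₂ 8 = 155 + 210 × 3 ≈ 785.000 ms.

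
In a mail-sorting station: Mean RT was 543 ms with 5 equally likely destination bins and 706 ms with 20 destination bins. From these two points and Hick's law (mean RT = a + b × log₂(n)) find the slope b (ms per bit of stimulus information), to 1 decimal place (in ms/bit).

Slope: b = (706 − 543) / (log₂ 20 − log₂ 5) = 163/2.0000 = 81.500 ms/bit.

81.5 ms/bit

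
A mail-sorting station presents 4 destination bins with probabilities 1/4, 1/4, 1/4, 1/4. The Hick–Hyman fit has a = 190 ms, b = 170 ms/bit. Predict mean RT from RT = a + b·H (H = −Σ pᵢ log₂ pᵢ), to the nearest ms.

530 ms

Each term −pᵢ log₂ pᵢ: 0.25·2 + 0.25·2 + 0.25·2 + 0.25·2; summed, H = 2.000 bits.
Mean RT = a + bH = 190 + 170·2.000 = 530.00 ms.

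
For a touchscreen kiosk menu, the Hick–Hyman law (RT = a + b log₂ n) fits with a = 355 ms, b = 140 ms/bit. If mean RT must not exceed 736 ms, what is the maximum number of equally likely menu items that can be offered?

Information budget: (736 − 355)/140 = 2.7214 bits, so n ≤ 2^2.7214 = 6.595 → at most 6.

6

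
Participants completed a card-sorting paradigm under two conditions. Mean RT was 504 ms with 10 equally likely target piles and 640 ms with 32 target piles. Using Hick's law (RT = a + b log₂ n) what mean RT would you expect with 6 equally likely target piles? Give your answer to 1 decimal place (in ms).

444.3 ms

Fit slope and intercept:
  b = (640 − 504) / (log₂ 32 − log₂ 10) = 136 / (5 − 3.3219) = 81.045 ms/bit
  a = 504 − 81.045 × 3.3219 = 234.773 ms
Then RT(6) = 234.773 + 81.045 × log₂ 6 = 234.773 + 81.045 × 2.5850 ≈ 444.272 ms.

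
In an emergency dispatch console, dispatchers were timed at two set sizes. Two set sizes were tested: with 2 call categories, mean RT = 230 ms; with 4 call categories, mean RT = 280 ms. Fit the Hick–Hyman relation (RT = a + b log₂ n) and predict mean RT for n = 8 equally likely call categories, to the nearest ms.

330 ms

RT is linear in log₂ n, so two points fix the line:
  b = (280 − 230) / (log₂ 4 − log₂ 2) = 50 / (2 − 1) = 50 ms/bit
  a = 230 − 50 × 1 = 180 ms
Then RT(8) = 180 + 50 × log₂ 8 = 180 + 50 × 3 ≈ 330.000 ms.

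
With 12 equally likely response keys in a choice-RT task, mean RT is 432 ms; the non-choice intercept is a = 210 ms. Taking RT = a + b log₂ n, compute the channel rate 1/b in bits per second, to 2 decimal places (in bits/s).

b = (432 − 210)/log₂ 12 = 222/3.5850 = 61.925 ms per bit = 0.06193 s/bit; the reciprocal is 16.148 bits/s.

16.15 bits/s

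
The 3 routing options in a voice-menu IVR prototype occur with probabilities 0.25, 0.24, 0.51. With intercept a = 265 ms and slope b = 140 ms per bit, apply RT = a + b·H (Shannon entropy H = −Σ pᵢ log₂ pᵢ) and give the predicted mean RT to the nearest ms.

474 ms

H = 0.25·log₂(1/0.25) + 0.24·log₂(1/0.24) + 0.51·log₂(1/0.51) = 1.4896 bits.
RT = 265 + 140 × 1.4896 = 473.54 ms.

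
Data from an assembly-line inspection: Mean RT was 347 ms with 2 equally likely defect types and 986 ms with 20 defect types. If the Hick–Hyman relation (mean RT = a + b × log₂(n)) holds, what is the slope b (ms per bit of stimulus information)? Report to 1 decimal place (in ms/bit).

Slope: b = (986 − 347) / (log₂ 20 − log₂ 2) = 639/3.3219 = 192.358 ms/bit.

192.4 ms/bit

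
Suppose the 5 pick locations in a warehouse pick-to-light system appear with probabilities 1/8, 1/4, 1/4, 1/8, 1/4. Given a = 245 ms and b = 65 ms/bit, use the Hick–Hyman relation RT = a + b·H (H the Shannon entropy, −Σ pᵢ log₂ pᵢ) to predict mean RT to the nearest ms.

391 ms

Each term −pᵢ log₂ pᵢ: 0.125·3 + 0.25·2 + 0.25·2 + 0.125·3 + 0.25·2; summed, H = 2.250 bits.
Mean RT = a + bH = 245 + 65·2.250 = 391.25 ms.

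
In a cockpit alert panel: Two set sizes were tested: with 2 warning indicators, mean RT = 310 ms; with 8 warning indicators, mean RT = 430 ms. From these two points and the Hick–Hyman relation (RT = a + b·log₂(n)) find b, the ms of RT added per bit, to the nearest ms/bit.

60 ms/bit

b = (RT₂ − RT₁)/(log₂ n₂ − log₂ n₁) = (430 − 310)/(3 − 1) = 60 ms/bit.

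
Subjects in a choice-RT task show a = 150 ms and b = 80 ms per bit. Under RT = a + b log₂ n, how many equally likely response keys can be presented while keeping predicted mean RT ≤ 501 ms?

20

80·log₂ n ≤ 501 − 150 = 351, giving log₂ n ≤ 4.3875 and n ≤ 20.930. The largest whole number is 20.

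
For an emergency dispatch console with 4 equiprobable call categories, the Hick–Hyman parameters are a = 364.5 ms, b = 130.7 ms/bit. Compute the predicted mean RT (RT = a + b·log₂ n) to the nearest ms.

log₂(4) = 2 bits, so RT = 364.5 + 130.7 × 2 ≈ 625.900 ms.

626 ms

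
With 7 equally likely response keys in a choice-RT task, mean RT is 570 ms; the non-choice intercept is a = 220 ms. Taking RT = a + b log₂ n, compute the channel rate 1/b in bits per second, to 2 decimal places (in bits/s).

8.02 bits/s

b = (570 − 220)/log₂ 7 = 350/2.8074 = 124.673 ms per bit = 0.12467 s/bit; the reciprocal is 8.021 bits/s.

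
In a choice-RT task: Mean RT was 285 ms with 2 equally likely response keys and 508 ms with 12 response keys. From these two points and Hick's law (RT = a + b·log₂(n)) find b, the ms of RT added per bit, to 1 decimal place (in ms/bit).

b = (RT₂ − RT₁)/(log₂ n₂ − log₂ n₁) = (508 − 285)/(3.5850 − 1) = 86.268 ms/bit.

86.3 ms/bit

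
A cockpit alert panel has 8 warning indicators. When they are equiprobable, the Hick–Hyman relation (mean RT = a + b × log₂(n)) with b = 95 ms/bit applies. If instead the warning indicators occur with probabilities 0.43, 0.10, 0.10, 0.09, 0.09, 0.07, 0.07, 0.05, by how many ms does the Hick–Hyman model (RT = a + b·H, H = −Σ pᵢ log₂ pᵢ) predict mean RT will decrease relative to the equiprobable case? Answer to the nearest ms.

41 ms

Equiprobable entropy H₀ = log₂ 8 = 3.0000 bits.
Skewed entropy H = −Σ pᵢ log₂ pᵢ = 2.5665 bits.
ΔRT = b·(H₀ − H) = 95 × 0.4335 = 41.19 ms.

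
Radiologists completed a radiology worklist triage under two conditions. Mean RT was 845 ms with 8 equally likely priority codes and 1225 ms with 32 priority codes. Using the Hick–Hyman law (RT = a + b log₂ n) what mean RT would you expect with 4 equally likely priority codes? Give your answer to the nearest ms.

With log₂ n on the abscissa the relation is linear; from the two conditions:
  b = (1225 − 845) / (log₂ 32 − log₂ 8) = 380 / (5 − 3) = 190 ms/bit
  a = 845 − 190 × 3 = 275 ms
Then RT(4) = 275 + 190 × log₂ 4 = 275 + 190 × 2 ≈ 655.000 ms.

655 ms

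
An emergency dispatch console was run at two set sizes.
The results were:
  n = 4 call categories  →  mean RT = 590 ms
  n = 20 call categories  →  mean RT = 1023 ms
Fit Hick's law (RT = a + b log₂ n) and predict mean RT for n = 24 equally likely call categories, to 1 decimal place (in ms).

1072.1 ms

With log₂ n on the abscissa the relation is linear; from the two conditions:
  b = (1023 − 590) / (log₂ 20 − log₂ 4) = 433 / (4.3219 − 2) = 186.483 ms/bit
  a = 590 − 186.483 × 2 = 217.034 ms
Then RT(24) = 217.034 + 186.483 × log₂ 24 = 217.034 + 186.483 × 4.5850 ≈ 1072.051 ms.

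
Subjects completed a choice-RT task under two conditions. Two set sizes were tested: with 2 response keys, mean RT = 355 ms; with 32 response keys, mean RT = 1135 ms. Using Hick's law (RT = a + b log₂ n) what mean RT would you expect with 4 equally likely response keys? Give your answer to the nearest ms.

550 ms

RT is linear in log₂ n, so two points fix the line:
  b = (1135 − 355) / (log₂ 32 − log₂ 2) = 780 / (5 − 1) = 195 ms/bit
  a = 355 − 195 × 1 = 160 ms
Then RT(4) = 160 + 195 × log₂ 4 = 160 + 195 × 2 ≈ 550.000 ms.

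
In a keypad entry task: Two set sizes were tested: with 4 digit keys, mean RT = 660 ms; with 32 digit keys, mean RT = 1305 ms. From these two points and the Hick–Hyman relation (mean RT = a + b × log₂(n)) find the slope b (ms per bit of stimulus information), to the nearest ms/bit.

Slope: b = (1305 − 660) / (log₂ 32 − log₂ 4) = 645/3.0000 = 215 ms/bit.

215 ms/bit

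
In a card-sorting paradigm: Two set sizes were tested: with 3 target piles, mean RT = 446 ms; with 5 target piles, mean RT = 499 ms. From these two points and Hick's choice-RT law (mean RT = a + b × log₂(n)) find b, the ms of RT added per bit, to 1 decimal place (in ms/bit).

Slope: b = (499 − 446) / (log₂ 5 − log₂ 3) = 53/0.7370 = 71.917 ms/bit.

71.9 ms/bit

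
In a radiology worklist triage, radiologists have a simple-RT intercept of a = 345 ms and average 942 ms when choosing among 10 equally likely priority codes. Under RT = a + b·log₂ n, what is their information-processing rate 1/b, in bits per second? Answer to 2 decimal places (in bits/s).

b = (942 − 345)/log₂ 10 = 597/3.3219 = 179.715 ms per bit = 0.17971 s/bit; the reciprocal is 5.564 bits/s.

5.56 bits/s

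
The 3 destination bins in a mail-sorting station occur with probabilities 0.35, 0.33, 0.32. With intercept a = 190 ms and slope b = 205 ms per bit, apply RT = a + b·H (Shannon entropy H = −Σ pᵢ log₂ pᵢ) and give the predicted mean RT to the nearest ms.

Entropy contributions −pᵢ log₂ pᵢ: 0.5301, 0.5278, 0.5260; sum H = 1.5840 bits.
RT = a + bH = 190 + 205·1.5840 = 514.71 ms.

515 ms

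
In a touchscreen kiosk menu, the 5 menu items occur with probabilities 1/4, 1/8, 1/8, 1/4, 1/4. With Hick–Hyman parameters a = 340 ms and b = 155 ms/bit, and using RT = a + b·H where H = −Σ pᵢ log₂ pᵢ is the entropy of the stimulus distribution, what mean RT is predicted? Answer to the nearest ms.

689 ms

Each term −pᵢ log₂ pᵢ: 0.25·2 + 0.125·3 + 0.125·3 + 0.25·2 + 0.25·2; summed, H = 2.250 bits.
Mean RT = a + bH = 340 + 155·2.250 = 688.75 ms.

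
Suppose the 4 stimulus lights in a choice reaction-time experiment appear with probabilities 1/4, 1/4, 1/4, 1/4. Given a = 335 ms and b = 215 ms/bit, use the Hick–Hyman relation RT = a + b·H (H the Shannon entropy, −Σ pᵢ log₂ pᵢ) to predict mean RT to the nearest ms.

H = −Σ pᵢ log₂ pᵢ = 0.25·2 + 0.25·2 + 0.25·2 + 0.25·2 = 2.000 bits.
RT = 335 + 215 × 2.000 = 765.00 ms.

765 ms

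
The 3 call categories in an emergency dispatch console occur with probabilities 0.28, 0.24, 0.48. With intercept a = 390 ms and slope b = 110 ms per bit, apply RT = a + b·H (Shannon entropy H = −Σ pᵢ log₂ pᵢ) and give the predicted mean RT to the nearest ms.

557 ms

Entropy contributions −pᵢ log₂ pᵢ: 0.5142, 0.4941, 0.5083; sum H = 1.5166 bits.
RT = a + bH = 390 + 110·1.5166 = 556.83 ms.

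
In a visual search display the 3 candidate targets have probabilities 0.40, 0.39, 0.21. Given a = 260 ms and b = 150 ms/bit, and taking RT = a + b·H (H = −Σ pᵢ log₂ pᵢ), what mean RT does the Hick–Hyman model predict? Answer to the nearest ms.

490 ms

H = 0.40·log₂(1/0.40) + 0.39·log₂(1/0.39) + 0.21·log₂(1/0.21) = 1.5314 bits.
RT = 260 + 150 × 1.5314 = 489.71 ms.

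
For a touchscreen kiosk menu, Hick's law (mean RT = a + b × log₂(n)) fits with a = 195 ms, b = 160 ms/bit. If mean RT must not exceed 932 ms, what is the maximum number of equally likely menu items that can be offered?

24

160·log₂ n ≤ 932 − 195 = 737, giving log₂ n ≤ 4.6063 and n ≤ 24.357. The largest whole number is 24.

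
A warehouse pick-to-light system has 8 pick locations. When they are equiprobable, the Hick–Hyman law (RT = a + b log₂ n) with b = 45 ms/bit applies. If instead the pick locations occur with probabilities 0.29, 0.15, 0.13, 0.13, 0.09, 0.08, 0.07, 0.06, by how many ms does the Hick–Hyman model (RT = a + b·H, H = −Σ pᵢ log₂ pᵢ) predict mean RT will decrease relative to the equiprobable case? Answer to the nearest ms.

Equiprobable entropy H₀ = log₂ 8 = 3.0000 bits.
Skewed entropy H = −Σ pᵢ log₂ pᵢ = 2.8100 bits.
ΔRT = b·(H₀ − H) = 45 × 0.1900 = 8.55 ms.

9 ms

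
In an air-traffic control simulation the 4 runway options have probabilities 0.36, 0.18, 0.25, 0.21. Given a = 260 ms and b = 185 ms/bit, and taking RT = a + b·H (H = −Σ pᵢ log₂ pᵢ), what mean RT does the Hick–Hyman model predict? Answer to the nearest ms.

621 ms

H = 0.36·log₂(1/0.36) + 0.18·log₂(1/0.18) + 0.25·log₂(1/0.25) + 0.21·log₂(1/0.21) = 1.9487 bits.
RT = 260 + 185 × 1.9487 = 620.52 ms.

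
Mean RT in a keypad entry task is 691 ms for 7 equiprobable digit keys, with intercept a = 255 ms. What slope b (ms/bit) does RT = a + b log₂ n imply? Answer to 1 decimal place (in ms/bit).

155.3 ms/bit

7 alternatives carry log₂ 7 = 2.8074 bits; the choice cost is 691 − 255 = 436 ms, so b = 436/2.8074 = 155.306 ms/bit.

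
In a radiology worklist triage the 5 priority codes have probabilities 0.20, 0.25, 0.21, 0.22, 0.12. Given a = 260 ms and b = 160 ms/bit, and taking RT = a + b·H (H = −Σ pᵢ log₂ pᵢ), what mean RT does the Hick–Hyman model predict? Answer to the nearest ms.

626 ms

H = 0.20·log₂(1/0.20) + 0.25·log₂(1/0.25) + 0.21·log₂(1/0.21) + 0.22·log₂(1/0.22) + 0.12·log₂(1/0.12) = 2.2848 bits.
RT = 260 + 160 × 2.2848 = 625.58 ms.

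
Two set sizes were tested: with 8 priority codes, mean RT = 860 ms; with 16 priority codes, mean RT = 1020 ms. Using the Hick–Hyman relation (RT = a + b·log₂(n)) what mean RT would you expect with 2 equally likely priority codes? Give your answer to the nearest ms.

540 ms

RT is linear in log₂ n, so two points fix the line:
  b = (1020 − 860) / (log₂ 16 − log₂ 8) = 160 / (4 − 3) = 160 ms/bit
  a = 860 − 160 × 3 = 380 ms
Then RT(2) = 380 + 160 × log₂ 2 = 380 + 160 × 1 ≈ 540.000 ms.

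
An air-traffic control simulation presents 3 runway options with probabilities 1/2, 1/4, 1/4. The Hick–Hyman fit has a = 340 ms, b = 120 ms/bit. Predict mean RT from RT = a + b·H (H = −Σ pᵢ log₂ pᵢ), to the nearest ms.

520 ms

H = −Σ pᵢ log₂ pᵢ = 0.5·1 + 0.25·2 + 0.25·2 = 1.500 bits.
RT = 340 + 120 × 1.500 = 520.00 ms.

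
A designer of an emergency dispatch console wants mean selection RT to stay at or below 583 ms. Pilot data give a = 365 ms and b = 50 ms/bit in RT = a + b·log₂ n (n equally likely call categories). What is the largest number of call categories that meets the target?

20

50·log₂ n ≤ 583 − 365 = 218, giving log₂ n ≤ 4.3600 and n ≤ 20.535. The largest whole number is 20.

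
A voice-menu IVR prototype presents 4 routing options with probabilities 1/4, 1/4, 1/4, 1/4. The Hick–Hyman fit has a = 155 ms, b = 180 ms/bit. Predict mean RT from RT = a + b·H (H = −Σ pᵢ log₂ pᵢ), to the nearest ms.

515 ms

H = −Σ pᵢ log₂ pᵢ = 0.25·2 + 0.25·2 + 0.25·2 + 0.25·2 = 2.000 bits.
RT = 155 + 180 × 2.000 = 515.00 ms.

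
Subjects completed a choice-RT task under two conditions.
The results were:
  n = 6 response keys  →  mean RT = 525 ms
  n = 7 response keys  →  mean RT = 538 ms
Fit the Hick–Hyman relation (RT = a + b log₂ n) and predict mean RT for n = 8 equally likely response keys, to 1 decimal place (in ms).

With log₂ n on the abscissa the relation is linear; from the two conditions:
  b = (538 − 525) / (log₂ 7 − log₂ 6) = 13 / (2.8074 − 2.5850) = 58.455 ms/bit
  a = 525 − 58.455 × 2.5850 = 373.895 ms
Then RT(8) = 373.895 + 58.455 × log₂ 8 = 373.895 + 58.455 × 3 ≈ 549.261 ms.

549.3 ms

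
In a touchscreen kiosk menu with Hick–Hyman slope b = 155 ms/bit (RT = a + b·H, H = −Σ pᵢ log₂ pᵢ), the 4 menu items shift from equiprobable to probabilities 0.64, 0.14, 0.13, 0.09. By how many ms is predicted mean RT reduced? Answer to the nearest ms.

77 ms

The RT saving is b·ΔH. Equiprobable H₀ = log₂(4) = 2.0000 bits; with the given probabilities H = 1.5045 bits.
b·(H₀ − H) = 155 × (2.0000 − 1.5045) = 76.81 ms.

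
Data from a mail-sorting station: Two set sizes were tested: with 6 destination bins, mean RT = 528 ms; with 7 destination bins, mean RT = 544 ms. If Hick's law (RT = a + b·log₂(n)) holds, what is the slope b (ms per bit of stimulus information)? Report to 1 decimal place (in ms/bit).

71.9 ms/bit

Slope: b = (544 − 528) / (log₂ 7 − log₂ 6) = 16/0.2224 = 71.945 ms/bit.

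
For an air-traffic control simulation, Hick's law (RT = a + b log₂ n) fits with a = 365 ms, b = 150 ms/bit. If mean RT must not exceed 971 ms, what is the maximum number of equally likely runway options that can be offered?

16

Information budget: (971 − 365)/150 = 4.0400 bits, so n ≤ 2^4.0400 = 16.450 → at most 16.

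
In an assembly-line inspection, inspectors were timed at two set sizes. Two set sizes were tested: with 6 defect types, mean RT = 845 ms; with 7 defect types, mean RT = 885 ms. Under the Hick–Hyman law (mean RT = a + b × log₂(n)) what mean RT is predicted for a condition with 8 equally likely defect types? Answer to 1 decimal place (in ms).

919.6 ms

Fit slope and intercept:
  b = (885 − 845) / (log₂ 7 − log₂ 6) = 40 / (2.8074 − 2.5850) = 179.862 ms/bit
  a = 845 − 179.862 × 2.5850 = 380.063 ms
Then RT(8) = 380.063 + 179.862 × log₂ 8 = 380.063 + 179.862 × 3 ≈ 919.650 ms.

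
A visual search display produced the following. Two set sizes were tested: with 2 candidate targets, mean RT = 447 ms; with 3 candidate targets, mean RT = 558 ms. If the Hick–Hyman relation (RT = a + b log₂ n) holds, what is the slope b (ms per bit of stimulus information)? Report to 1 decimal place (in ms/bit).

The slope on a log₂ axis is (558 − 447) / (1.5850 − 1) = 189.756 ms/bit.

189.8 ms/bit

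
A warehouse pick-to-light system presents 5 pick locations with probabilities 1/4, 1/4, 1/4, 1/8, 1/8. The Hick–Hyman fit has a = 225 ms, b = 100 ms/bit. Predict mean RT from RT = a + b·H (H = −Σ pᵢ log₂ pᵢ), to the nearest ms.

Each term −pᵢ log₂ pᵢ: 0.25·2 + 0.25·2 + 0.25·2 + 0.125·3 + 0.125·3; summed, H = 2.250 bits.
Mean RT = a + bH = 225 + 100·2.250 = 450.00 ms.

450 ms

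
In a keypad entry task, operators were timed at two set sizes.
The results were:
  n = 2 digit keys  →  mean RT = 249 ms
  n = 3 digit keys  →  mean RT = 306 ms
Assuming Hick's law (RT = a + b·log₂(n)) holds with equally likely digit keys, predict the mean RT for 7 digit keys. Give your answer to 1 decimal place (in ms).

With log₂ n on the abscissa the relation is linear; from the two conditions:
  b = (306 − 249) / (log₂ 3 − log₂ 2) = 57 / (1.5850 − 1) = 97.442 ms/bit
  a = 249 − 97.442 × 1 = 151.558 ms
Then RT(7) = 151.558 + 97.442 × log₂ 7 = 151.558 + 97.442 × 2.8074 ≈ 425.113 ms.

425.1 ms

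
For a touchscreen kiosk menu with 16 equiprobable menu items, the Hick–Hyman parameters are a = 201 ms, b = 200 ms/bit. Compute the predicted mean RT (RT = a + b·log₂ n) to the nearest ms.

1001 ms

log₂(16) = 4 bits, so RT = 201 + 200 × 4 ≈ 1001.000 ms.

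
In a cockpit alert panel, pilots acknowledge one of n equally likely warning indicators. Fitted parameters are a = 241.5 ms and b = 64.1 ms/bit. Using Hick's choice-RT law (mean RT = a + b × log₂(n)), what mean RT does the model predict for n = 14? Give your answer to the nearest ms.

log₂(14) = 3.8074 bits, so RT = 241.5 + 64.1 × 3.8074 ≈ 485.551 ms.

486 ms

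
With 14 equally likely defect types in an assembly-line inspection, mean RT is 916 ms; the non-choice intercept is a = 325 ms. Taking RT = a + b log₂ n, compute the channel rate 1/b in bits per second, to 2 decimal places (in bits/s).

Choice component = 916 − 325 = 591 ms over log₂(14) = 3.8074 bits.
b = 591 / 3.8074 = 155.226 ms/bit, so 1/b = 6.442 bits/s.

6.44 bits/s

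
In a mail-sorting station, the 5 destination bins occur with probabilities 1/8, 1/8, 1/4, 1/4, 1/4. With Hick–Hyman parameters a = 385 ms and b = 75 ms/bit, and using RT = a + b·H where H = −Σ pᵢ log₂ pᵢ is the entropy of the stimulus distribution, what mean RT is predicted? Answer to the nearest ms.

Each term −pᵢ log₂ pᵢ: 0.125·3 + 0.125·3 + 0.25·2 + 0.25·2 + 0.25·2; summed, H = 2.250 bits.
Mean RT = a + bH = 385 + 75·2.250 = 553.75 ms.

554 ms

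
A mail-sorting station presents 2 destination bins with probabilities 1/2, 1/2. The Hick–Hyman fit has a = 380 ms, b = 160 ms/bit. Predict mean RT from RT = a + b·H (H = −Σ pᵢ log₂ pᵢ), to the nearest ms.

Each term −pᵢ log₂ pᵢ: 0.5·1 + 0.5·1; summed, H = 1.000 bits.
Mean RT = a + bH = 380 + 160·1.000 = 540.00 ms.

540 ms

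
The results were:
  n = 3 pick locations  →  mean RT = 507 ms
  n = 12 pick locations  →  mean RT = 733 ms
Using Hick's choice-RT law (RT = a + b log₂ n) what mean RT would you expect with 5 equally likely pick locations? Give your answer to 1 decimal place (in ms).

RT is linear in log₂ n, so two points fix the line:
  b = (733 − 507) / (log₂ 12 − log₂ 3) = 226 / (3.5850 − 1.5850) = 113.000 ms/bit
  a = 507 − 113.000 × 1.5850 = 327.899 ms
Then RT(5) = 327.899 + 113.000 × log₂ 5 = 327.899 + 113.000 × 2.3219 ≈ 590.277 ms.

590.3 ms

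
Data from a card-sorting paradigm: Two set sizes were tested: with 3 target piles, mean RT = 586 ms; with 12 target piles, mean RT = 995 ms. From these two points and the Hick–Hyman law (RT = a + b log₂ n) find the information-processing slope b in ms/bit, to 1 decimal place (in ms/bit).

204.5 ms/bit

b = (RT₂ − RT₁)/(log₂ n₂ − log₂ n₁) = (995 − 586)/(3.5850 − 1.5850) = 204.500 ms/bit.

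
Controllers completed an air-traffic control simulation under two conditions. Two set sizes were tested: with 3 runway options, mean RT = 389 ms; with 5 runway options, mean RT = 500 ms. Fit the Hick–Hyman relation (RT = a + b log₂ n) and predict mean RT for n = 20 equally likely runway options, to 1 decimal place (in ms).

801.2 ms

Solve the two-equation system in a and b:
  b = (500 − 389) / (log₂ 5 − log₂ 3) = 111 / (2.3219 − 1.5850) = 150.618 ms/bit
  a = 389 − 150.618 × 1.5850 = 150.277 ms
Then RT(20) = 150.277 + 150.618 × log₂ 20 = 150.277 + 150.618 × 4.3219 ≈ 801.235 ms.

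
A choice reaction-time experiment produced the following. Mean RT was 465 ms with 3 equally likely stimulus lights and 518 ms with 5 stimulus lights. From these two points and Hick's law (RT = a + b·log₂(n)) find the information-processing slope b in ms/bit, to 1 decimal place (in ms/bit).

71.9 ms/bit

The slope on a log₂ axis is (518 − 465) / (2.3219 − 1.5850) = 71.917 ms/bit.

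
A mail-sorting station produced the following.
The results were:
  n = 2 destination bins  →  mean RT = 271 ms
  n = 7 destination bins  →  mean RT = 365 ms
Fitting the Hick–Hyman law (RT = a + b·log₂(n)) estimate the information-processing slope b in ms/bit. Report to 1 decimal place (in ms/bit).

b = (RT₂ − RT₁)/(log₂ n₂ − log₂ n₁) = (365 − 271)/(2.8074 − 1) = 52.010 ms/bit.

52.0 ms/bit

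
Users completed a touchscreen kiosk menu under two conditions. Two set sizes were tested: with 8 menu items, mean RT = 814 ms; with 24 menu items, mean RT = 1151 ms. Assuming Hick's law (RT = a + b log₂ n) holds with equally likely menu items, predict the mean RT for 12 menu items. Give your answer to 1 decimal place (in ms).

938.4 ms

Solve the two-equation system in a and b:
  b = (1151 − 814) / (log₂ 24 − log₂ 8) = 337 / (4.5850 − 3) = 212.623 ms/bit
  a = 814 − 212.623 × 3 = 176.130 ms
Then RT(12) = 176.130 + 212.623 × log₂ 12 = 176.130 + 212.623 × 3.5850 ≈ 938.377 ms.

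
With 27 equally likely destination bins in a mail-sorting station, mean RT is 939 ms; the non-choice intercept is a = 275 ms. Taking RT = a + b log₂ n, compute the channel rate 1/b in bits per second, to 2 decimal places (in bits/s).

Choice component = 939 − 275 = 664 ms over log₂(27) = 4.7549 bits.
b = 664 / 4.7549 = 139.646 ms/bit, so 1/b = 7.161 bits/s.

7.16 bits/s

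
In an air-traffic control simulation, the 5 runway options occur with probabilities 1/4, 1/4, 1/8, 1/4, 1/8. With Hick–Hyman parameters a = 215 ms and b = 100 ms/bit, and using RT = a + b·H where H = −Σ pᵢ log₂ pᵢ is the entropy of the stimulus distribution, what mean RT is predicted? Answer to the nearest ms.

H = −Σ pᵢ log₂ pᵢ = 0.25·2 + 0.25·2 + 0.125·3 + 0.25·2 + 0.125·3 = 2.250 bits.
RT = 215 + 100 × 2.250 = 440.00 ms.

440 ms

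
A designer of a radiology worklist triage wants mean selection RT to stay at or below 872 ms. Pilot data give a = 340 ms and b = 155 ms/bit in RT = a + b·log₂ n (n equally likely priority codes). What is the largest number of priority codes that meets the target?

Set 340 + 155·log₂ n ≤ 872 → log₂ n ≤ (872 − 340)/155 = 3.4323.
So n ≤ 2^3.4323 = 10.795; the largest integer n is 10.

10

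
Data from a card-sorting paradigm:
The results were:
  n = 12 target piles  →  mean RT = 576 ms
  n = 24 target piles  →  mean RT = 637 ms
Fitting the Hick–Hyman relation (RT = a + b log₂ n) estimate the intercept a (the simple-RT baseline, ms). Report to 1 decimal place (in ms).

b = (RT₂ − RT₁)/(log₂ n₂ − log₂ n₁) = (637 − 576)/(4.5850 − 3.5850) = 61.000 ms/bit.
a = RT₁ − b·log₂ n₁ = 576 − 61.000 × 3.5850 = 357.317 ms.

357.3 ms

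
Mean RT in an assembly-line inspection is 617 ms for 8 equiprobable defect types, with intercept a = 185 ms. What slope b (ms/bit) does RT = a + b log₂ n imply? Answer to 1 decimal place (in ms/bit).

144.0 ms/bit

log₂(8) = 3 bits.
b = (RT − a)/log₂ n = (617 − 185) / 3 = 144.000 ms/bit.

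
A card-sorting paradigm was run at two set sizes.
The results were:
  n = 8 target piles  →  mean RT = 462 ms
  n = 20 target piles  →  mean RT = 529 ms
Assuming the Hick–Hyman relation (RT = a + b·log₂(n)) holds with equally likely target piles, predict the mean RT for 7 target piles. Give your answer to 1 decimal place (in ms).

452.2 ms

With log₂ n on the abscissa the relation is linear; from the two conditions:
  b = (529 − 462) / (log₂ 20 − log₂ 8) = 67 / (4.3219 − 3) = 50.684 ms/bit
  a = 462 − 50.684 × 3 = 309.949 ms
Then RT(7) = 309.949 + 50.684 × log₂ 7 = 309.949 + 50.684 × 2.8074 ≈ 452.236 ms.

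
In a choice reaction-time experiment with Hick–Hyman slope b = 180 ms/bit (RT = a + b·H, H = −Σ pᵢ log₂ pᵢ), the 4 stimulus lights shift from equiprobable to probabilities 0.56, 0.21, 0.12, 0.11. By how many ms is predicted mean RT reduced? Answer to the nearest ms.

61 ms

Equiprobable entropy H₀ = log₂ 4 = 2.0000 bits.
Skewed entropy H = −Σ pᵢ log₂ pᵢ = 1.6586 bits.
ΔRT = b·(H₀ − H) = 180 × 0.3414 = 61.45 ms.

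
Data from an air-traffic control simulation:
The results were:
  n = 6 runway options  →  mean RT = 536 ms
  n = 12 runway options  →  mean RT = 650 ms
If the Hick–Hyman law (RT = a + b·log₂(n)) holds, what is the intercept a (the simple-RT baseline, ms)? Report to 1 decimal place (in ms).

Slope: b = (650 − 536) / (log₂ 12 − log₂ 6) = 114/1.0000 = 114.000 ms/bit.
Intercept: a = 536 − 114.000·log₂(6) = 241.314 ms.

241.3 ms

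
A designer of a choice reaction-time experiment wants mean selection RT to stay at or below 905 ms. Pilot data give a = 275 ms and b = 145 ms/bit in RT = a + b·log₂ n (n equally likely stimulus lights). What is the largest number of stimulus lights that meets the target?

Information budget: (905 − 275)/145 = 4.3448 bits, so n ≤ 2^4.3448 = 20.320 → at most 20.

20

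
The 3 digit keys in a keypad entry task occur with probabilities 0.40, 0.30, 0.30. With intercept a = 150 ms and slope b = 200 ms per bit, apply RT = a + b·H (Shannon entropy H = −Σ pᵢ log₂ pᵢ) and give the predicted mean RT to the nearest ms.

H = 0.40·log₂(1/0.40) + 0.30·log₂(1/0.30) + 0.30·log₂(1/0.30) = 1.5710 bits.
RT = 150 + 200 × 1.5710 = 464.19 ms.

464 ms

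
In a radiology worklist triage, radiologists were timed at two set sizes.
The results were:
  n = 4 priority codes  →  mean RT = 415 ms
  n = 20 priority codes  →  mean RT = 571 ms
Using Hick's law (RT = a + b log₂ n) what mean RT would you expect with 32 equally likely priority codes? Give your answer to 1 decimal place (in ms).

RT is linear in log₂ n, so two points fix the line:
  b = (571 − 415) / (log₂ 20 − log₂ 4) = 156 / (4.3219 − 2) = 67.186 ms/bit
  a = 415 − 67.186 × 2 = 280.629 ms
Then RT(32) = 280.629 + 67.186 × log₂ 32 = 280.629 + 67.186 × 5 ≈ 616.557 ms.

616.6 ms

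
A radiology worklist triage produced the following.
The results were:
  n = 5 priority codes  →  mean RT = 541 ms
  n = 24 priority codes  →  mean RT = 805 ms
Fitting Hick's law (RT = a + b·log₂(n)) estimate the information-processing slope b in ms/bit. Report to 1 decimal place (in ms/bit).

116.7 ms/bit

b = (RT₂ − RT₁)/(log₂ n₂ − log₂ n₁) = (805 − 541)/(4.5850 − 2.3219) = 116.658 ms/bit.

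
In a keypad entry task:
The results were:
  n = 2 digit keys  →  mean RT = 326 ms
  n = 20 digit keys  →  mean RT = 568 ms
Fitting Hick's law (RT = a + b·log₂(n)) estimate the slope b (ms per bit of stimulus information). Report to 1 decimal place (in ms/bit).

72.8 ms/bit

b = (RT₂ − RT₁)/(log₂ n₂ − log₂ n₁) = (568 − 326)/(4.3219 − 1) = 72.849 ms/bit.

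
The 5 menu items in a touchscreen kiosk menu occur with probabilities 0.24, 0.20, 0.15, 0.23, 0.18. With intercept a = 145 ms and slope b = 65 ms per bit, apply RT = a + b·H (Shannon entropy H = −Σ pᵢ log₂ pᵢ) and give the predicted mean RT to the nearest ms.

295 ms

Entropy contributions −pᵢ log₂ pᵢ: 0.4941, 0.4644, 0.4105, 0.4877, 0.4453; sum H = 2.3020 bits.
RT = a + bH = 145 + 65·2.3020 = 294.63 ms.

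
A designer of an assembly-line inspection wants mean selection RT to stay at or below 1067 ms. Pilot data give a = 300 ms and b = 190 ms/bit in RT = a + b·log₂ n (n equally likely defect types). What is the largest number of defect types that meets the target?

16

Set 300 + 190·log₂ n ≤ 1067 → log₂ n ≤ (1067 − 300)/190 = 4.0368.
So n ≤ 2^4.0368 = 16.414; the largest integer n is 16.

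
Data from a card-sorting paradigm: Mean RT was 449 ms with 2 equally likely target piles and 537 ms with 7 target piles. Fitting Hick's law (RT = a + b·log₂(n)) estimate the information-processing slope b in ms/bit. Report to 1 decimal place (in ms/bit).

48.7 ms/bit

b = (RT₂ − RT₁)/(log₂ n₂ − log₂ n₁) = (537 − 449)/(2.8074 − 1) = 48.690 ms/bit.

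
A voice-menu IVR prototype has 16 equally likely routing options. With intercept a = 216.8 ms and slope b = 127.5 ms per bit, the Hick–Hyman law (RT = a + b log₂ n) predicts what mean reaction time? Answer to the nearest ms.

727 ms

log₂(16) = 4 bits, so RT = 216.8 + 127.5 × 4 ≈ 726.800 ms.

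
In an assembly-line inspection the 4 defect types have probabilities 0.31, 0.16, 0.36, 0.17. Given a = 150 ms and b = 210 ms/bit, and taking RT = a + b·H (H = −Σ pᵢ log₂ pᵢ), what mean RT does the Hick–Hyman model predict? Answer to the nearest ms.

H = 0.31·log₂(1/0.31) + 0.16·log₂(1/0.16) + 0.36·log₂(1/0.36) + 0.17·log₂(1/0.17) = 1.9120 bits.
RT = 150 + 210 × 1.9120 = 551.52 ms.

552 ms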